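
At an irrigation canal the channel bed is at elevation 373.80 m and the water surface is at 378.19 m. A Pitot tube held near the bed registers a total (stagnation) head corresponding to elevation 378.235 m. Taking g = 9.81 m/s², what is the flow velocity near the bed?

v ≈ 0.940 m/s

Near the bed, under hydrostatic conditions, the piezometric head (z + ψ) equals the free-surface elevation, 378.19 m.
Velocity head = total − piezometric = 378.235 − 378.19 = 0.045 m.
v = √(2g·h_v) = √(2 × 9.81 × 0.045) = 0.940 m/s.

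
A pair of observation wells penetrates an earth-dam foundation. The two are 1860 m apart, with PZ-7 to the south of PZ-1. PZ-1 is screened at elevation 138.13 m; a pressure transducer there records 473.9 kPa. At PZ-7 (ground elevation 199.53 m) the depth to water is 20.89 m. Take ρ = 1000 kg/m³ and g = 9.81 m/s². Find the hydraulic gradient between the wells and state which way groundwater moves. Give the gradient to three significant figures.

Pressure head at PZ-1: ψ = P/(ρg) = 473.9×1000 / (1000 × 9.81) = 48.31 m.
Total head at PZ-1: h = z + ψ = 138.13 + 48.31 = 186.44 m.
Total head at PZ-7: h = 199.53 − 20.89 = 178.64 m.
Head difference: h(PZ-1) − h(PZ-7) = 186.44 − 178.64 = 7.80 m.
Hydraulic gradient: i = |Δh| / L = 7.80 / 1860 = 0.00419.
Flow is from higher to lower head: from PZ-1 toward PZ-7, i.e. toward the south.

i ≈ 0.00419; groundwater flows toward the south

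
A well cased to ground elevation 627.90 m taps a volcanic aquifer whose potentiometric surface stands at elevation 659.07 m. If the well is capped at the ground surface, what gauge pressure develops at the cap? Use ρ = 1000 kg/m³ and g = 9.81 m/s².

P ≈ 306 kPa

Head above the cap: Δh = 659.07 − 627.90 = 31.17 m.
P = ρgΔh = 1000 × 9.81 × 31.17 = 305778 Pa ≈ 306 kPa.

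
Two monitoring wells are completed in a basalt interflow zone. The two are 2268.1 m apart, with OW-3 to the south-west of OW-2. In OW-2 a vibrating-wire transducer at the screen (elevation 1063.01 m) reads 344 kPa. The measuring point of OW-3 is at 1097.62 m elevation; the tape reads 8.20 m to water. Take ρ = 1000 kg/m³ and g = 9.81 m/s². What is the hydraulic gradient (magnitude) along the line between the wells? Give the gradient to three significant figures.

i ≈ 0.00382

Pressure head at OW-2: ψ = P/(ρg) = 344×1000 / (1000 × 9.81) = 35.07 m.
Total head at OW-2: h = z + ψ = 1063.01 + 35.07 = 1098.08 m.
Total head at OW-3: h = 1097.62 − 8.20 = 1089.42 m.
Head difference: h(OW-2) − h(OW-3) = 1098.08 − 1089.42 = 8.66 m.
Hydraulic gradient: i = |Δh| / L = 8.66 / 2268.1 = 0.00382.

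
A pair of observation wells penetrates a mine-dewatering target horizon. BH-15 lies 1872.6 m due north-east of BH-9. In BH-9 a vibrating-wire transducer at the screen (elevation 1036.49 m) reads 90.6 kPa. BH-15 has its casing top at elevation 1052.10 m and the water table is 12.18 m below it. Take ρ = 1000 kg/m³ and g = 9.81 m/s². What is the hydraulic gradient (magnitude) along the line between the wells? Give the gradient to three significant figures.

Pressure head at BH-9: ψ = P/(ρg) = 90.6×1000 / (1000 × 9.81) = 9.24 m.
Total head at BH-9: h = z + ψ = 1036.49 + 9.24 = 1045.73 m.
Total head at BH-15: h = 1052.10 − 12.18 = 1039.92 m.
Head difference: h(BH-9) − h(BH-15) = 1045.73 − 1039.92 = 5.81 m.
Hydraulic gradient: i = |Δh| / L = 5.81 / 1872.6 = 0.00310.

i ≈ 0.00310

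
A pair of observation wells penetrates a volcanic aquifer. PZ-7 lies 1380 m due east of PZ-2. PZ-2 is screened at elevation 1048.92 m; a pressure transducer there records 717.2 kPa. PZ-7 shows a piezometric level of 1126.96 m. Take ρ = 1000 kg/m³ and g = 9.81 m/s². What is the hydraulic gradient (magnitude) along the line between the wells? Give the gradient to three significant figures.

i ≈ 0.00357

Pressure head at PZ-2: ψ = P/(ρg) = 717.2×1000 / (1000 × 9.81) = 73.11 m.
Total head at PZ-2: h = z + ψ = 1048.92 + 73.11 = 1122.03 m.
Total head at PZ-7: h = 1126.96 m (water level in the piezometer is the total head).
Head difference: h(PZ-2) − h(PZ-7) = 1122.03 − 1126.96 = -4.93 m.
Hydraulic gradient: i = |Δh| / L = 4.93 / 1380 = 0.00357.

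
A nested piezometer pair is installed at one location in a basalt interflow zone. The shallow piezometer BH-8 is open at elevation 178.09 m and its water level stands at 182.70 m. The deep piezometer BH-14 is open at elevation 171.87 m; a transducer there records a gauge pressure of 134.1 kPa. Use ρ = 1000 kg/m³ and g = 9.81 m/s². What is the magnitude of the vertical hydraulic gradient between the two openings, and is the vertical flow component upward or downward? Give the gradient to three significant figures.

Total head at BH-8: h = 182.70 m (water level in the standpipe).
Pressure head at BH-14: ψ = P/(ρg) = 134.1×1000 / (1000 × 9.81) = 13.67 m.
Total head at BH-14: h = z + ψ = 171.87 + 13.67 = 185.54 m.
Δh = h(BH-8) − h(BH-14) = 182.70 − 185.54 = -2.84 m.
Vertical separation Δz = 178.09 − 171.87 = 6.22 m.
|i_v| = |Δh| / Δz = 2.84 / 6.22 = 0.457.
Head is higher in the deep piezometer, so vertical flow is upward (discharge condition).

|i_v| ≈ 0.457; vertical flow is upward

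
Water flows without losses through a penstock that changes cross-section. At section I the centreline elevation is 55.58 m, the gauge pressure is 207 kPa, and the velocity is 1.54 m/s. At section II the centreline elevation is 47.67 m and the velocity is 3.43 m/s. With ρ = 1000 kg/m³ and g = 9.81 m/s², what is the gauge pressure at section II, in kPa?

Pressure head at I: ψ₁ = P₁/(ρg) = 207×1000 / (1000 × 9.81) = 21.10 m.
Velocity heads: v₁²/2g = 1.54²/19.62 = 0.121 m; v₂²/2g = 3.43²/19.62 = 0.600 m.
Total head H = z₁ + ψ₁ + v₁²/2g = 55.58 + 21.10 + 0.121 = 76.80 m.
ψ₂ = H − z₂ − v₂²/2g = 76.80 − 47.67 − 0.600 = 28.53 m.
P₂ = ρgψ₂ = 1000 × 9.81 × 28.53 ≈ 280 kPa.

P₂ ≈ 280 kPa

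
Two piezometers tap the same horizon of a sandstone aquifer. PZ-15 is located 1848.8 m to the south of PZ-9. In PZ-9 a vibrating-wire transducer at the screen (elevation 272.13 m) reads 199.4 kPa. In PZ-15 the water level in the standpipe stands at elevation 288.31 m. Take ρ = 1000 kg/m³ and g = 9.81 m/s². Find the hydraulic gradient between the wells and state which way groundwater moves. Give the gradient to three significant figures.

Pressure head at PZ-9: ψ = P/(ρg) = 199.4×1000 / (1000 × 9.81) = 20.33 m.
Total head at PZ-9: h = z + ψ = 272.13 + 20.33 = 292.46 m.
Total head at PZ-15: h = 288.31 m (water level in the piezometer is the total head).
Head difference: h(PZ-9) − h(PZ-15) = 292.46 − 288.31 = 4.15 m.
Hydraulic gradient: i = |Δh| / L = 4.15 / 1848.8 = 0.00224.
Flow is from higher to lower head: from PZ-9 toward PZ-15, i.e. toward the south.

i ≈ 0.00224; groundwater flows toward the south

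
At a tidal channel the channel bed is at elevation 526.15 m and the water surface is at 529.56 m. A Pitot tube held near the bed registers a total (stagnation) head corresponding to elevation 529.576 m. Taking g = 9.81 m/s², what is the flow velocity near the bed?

v ≈ 0.560 m/s

Near the bed, under hydrostatic conditions, the piezometric head (z + ψ) equals the free-surface elevation, 529.56 m.
Velocity head = total − piezometric = 529.576 − 529.56 = 0.016 m.
v = √(2g·h_v) = √(2 × 9.81 × 0.016) = 0.560 m/s.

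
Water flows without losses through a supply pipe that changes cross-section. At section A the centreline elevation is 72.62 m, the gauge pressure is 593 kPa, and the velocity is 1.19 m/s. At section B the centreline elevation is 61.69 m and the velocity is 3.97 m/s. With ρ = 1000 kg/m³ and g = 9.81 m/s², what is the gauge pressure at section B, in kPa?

Pressure head at A: ψ₁ = P₁/(ρg) = 593×1000 / (1000 × 9.81) = 60.45 m.
Velocity heads: v₁²/2g = 1.19²/19.62 = 0.072 m; v₂²/2g = 3.97²/19.62 = 0.803 m.
Total head H = z₁ + ψ₁ + v₁²/2g = 72.62 + 60.45 + 0.072 = 133.14 m.
ψ₂ = H − z₂ − v₂²/2g = 133.14 − 61.69 − 0.803 = 70.65 m.
P₂ = ρgψ₂ = 1000 × 9.81 × 70.65 ≈ 693 kPa.

P₂ ≈ 693 kPa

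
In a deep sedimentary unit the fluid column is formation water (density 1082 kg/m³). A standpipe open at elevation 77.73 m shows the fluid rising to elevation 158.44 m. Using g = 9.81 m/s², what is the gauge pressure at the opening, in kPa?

P ≈ 857 kPa

Pressure head ψ = h − z = 158.44 − 77.73 = 80.71 m.
P = ρgψ = 1082 × 9.81 × 80.71 = 856690 Pa ≈ 857 kPa.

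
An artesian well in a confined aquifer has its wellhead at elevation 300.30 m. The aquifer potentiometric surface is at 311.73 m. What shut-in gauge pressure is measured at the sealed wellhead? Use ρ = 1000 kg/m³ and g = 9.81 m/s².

Head above the cap: Δh = 311.73 − 300.30 = 11.43 m.
P = ρgΔh = 1000 × 9.81 × 11.43 = 112128 Pa ≈ 112 kPa.

P ≈ 112 kPa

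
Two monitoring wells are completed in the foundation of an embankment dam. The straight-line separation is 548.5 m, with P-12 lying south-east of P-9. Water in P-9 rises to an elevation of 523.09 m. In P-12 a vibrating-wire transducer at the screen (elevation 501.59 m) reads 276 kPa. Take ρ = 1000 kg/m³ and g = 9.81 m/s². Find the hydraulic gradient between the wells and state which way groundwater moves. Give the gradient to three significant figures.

Total head at P-9: h = 523.09 m (water level in the piezometer is the total head).
Pressure head at P-12: ψ = P/(ρg) = 276×1000 / (1000 × 9.81) = 28.13 m.
Total head at P-12: h = z + ψ = 501.59 + 28.13 = 529.72 m.
Head difference: h(P-9) − h(P-12) = 523.09 − 529.72 = -6.63 m.
Hydraulic gradient: i = |Δh| / L = 6.63 / 548.5 = 0.0121.
Flow is from higher to lower head: from P-12 toward P-9, i.e. toward the north-west.

i ≈ 0.0121; groundwater flows toward the north-west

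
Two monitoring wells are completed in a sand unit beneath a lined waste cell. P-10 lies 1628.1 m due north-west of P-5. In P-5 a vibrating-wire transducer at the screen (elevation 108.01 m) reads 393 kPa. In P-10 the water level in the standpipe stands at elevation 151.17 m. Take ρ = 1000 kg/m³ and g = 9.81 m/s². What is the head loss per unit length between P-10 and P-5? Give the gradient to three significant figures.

i ≈ 0.00190 m/m

Pressure head at P-5: ψ = P/(ρg) = 393×1000 / (1000 × 9.81) = 40.06 m.
Total head at P-5: h = z + ψ = 108.01 + 40.06 = 148.07 m.
Total head at P-10: h = 151.17 m (water level in the piezometer is the total head).
Head difference: h(P-5) − h(P-10) = 148.07 − 151.17 = -3.10 m.
Hydraulic gradient: i = |Δh| / L = 3.10 / 1628.1 = 0.00190.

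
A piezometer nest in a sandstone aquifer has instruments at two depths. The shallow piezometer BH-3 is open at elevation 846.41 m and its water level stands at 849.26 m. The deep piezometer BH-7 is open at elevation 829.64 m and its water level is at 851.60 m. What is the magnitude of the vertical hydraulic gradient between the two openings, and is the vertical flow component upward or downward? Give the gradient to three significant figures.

|i_v| ≈ 0.140; vertical flow is upward

Total head at BH-3: h = 849.26 m (water level in the standpipe).
Total head at BH-7: h = 851.60 m.
Δh = h(BH-3) − h(BH-7) = 849.26 − 851.60 = -2.34 m.
Vertical separation Δz = 846.41 − 829.64 = 16.77 m.
|i_v| = |Δh| / Δz = 2.34 / 16.77 = 0.140.
Head is higher in the deep piezometer, so vertical flow is upward (discharge condition).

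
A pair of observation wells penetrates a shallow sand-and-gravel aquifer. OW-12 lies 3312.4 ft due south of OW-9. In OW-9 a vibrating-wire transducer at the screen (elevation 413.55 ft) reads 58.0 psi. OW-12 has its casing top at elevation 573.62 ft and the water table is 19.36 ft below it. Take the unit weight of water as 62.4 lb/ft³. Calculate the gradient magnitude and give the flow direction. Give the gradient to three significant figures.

Pressure head at OW-9: ψ = 144·P/γ = 144 × 58.0 / 62.4 = 133.85 ft.
Total head at OW-9: h = z + ψ = 413.55 + 133.85 = 547.40 ft.
Total head at OW-12: h = 573.62 − 19.36 = 554.26 ft.
Head difference: h(OW-9) − h(OW-12) = 547.40 − 554.26 = -6.86 ft.
Hydraulic gradient: i = |Δh| / L = 6.86 / 3312.4 = 0.00207.
Flow is from higher to lower head: from OW-12 toward OW-9, i.e. toward the north.

i ≈ 0.00207; groundwater flows toward the north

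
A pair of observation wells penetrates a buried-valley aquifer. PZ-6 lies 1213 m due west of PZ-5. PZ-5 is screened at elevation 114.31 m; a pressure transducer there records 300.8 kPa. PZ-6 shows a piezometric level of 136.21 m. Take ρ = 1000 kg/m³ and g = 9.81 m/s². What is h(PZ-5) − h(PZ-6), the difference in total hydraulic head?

Pressure head at PZ-5: ψ = P/(ρg) = 300.8×1000 / (1000 × 9.81) = 30.66 m.
Total head at PZ-5: h = z + ψ = 114.31 + 30.66 = 144.97 m.
Total head at PZ-6: h = 136.21 m (water level in the piezometer is the total head).
Head difference: h(PZ-5) − h(PZ-6) = 144.97 − 136.21 = 8.76 m.

Δh ≈ 8.76 m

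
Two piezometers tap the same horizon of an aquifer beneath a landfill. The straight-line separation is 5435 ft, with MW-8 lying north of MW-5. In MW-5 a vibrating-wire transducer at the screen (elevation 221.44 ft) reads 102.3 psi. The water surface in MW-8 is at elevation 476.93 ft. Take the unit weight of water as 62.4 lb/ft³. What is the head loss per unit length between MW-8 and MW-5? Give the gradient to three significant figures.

i ≈ 0.00357 ft/ft

Pressure head at MW-5: ψ = 144·P/γ = 144 × 102.3 / 62.4 = 236.08 ft.
Total head at MW-5: h = z + ψ = 221.44 + 236.08 = 457.52 ft.
Total head at MW-8: h = 476.93 ft (water level in the piezometer is the total head).
Head difference: h(MW-5) − h(MW-8) = 457.52 − 476.93 = -19.41 ft.
Hydraulic gradient: i = |Δh| / L = 19.41 / 5435 = 0.00357.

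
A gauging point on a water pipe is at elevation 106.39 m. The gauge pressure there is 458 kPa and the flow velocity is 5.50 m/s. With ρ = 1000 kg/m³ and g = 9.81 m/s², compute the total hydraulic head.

h ≈ 154.62 m

Pressure head ψ = P/(ρg) = 458×1000 / (1000 × 9.81) = 46.69 m.
Velocity head = v²/(2g) = 5.50² / (2 × 9.81) = 1.542 m.
h = z + ψ + v²/(2g) = 106.39 + 46.69 + 1.542 = 154.62 m.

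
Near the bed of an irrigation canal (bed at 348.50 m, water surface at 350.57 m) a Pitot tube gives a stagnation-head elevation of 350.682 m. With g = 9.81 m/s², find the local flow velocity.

Near the bed, under hydrostatic conditions, the piezometric head (z + ψ) equals the free-surface elevation, 350.57 m.
Velocity head = total − piezometric = 350.682 − 350.57 = 0.112 m.
v = √(2g·h_v) = √(2 × 9.81 × 0.112) = 1.48 m/s.

v ≈ 1.48 m/s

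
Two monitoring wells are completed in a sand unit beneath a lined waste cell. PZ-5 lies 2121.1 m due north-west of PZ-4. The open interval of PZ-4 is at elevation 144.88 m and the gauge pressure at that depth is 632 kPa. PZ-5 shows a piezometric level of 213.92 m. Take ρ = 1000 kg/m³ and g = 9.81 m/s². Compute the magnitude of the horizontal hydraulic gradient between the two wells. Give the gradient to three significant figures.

Pressure head at PZ-4: ψ = P/(ρg) = 632×1000 / (1000 × 9.81) = 64.42 m.
Total head at PZ-4: h = z + ψ = 144.88 + 64.42 = 209.30 m.
Total head at PZ-5: h = 213.92 m (water level in the piezometer is the total head).
Head difference: h(PZ-4) − h(PZ-5) = 209.30 − 213.92 = -4.62 m.
Hydraulic gradient: i = |Δh| / L = 4.62 / 2121.1 = 0.00218.

i ≈ 0.00218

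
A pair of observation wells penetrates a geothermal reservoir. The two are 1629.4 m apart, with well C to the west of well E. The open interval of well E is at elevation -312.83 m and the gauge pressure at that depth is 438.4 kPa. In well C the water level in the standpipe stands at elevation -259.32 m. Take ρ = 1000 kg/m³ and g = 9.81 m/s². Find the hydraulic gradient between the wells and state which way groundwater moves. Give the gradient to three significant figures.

i ≈ 0.00541; groundwater flows toward the east

Pressure head at well E: ψ = P/(ρg) = 438.4×1000 / (1000 × 9.81) = 44.69 m.
Total head at well E: h = z + ψ = -312.83 + 44.69 = -268.14 m.
Total head at well C: h = -259.32 m (water level in the piezometer is the total head).
Head difference: h(well E) − h(well C) = -268.14 − (-259.32) = -8.82 m.
Hydraulic gradient: i = |Δh| / L = 8.82 / 1629.4 = 0.00541.
Flow is from higher to lower head: from well C toward well E, i.e. toward the east.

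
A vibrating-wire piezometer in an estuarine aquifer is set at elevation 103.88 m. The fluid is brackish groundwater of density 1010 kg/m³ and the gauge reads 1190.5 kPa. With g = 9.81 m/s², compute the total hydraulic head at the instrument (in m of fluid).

ψ = P/(ρg) = 1190.5×1000 / (1010 × 9.81) = 120.15 m.
h = z + ψ = 103.88 + 120.15 = 224.03 m.

h ≈ 224.03 m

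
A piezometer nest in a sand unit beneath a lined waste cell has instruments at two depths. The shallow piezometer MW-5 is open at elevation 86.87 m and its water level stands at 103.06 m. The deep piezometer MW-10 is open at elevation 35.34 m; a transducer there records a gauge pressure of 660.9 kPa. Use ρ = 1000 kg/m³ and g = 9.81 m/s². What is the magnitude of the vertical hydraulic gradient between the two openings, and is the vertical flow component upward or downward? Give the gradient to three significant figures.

|i_v| ≈ 0.00679; vertical flow is downward

Total head at MW-5: h = 103.06 m (water level in the standpipe).
Pressure head at MW-10: ψ = P/(ρg) = 660.9×1000 / (1000 × 9.81) = 67.37 m.
Total head at MW-10: h = z + ψ = 35.34 + 67.37 = 102.71 m.
Δh = h(MW-5) − h(MW-10) = 103.06 − 102.71 = 0.35 m.
Vertical separation Δz = 86.87 − 35.34 = 51.53 m.
|i_v| = |Δh| / Δz = 0.35 / 51.53 = 0.00679.
Head is higher in the shallow piezometer, so vertical flow is downward (recharge condition).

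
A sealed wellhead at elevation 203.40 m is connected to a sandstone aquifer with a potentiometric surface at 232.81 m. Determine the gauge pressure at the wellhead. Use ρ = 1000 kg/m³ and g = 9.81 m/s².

P ≈ 289 kPa

Head above the cap: Δh = 232.81 − 203.40 = 29.41 m.
P = ρgΔh = 1000 × 9.81 × 29.41 = 288512 Pa ≈ 289 kPa.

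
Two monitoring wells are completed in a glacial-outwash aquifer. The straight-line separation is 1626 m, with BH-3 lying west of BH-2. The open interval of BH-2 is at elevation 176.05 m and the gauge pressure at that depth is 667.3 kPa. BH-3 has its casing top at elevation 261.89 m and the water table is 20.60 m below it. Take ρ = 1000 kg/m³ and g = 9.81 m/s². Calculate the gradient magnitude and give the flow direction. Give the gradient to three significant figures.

Pressure head at BH-2: ψ = P/(ρg) = 667.3×1000 / (1000 × 9.81) = 68.02 m.
Total head at BH-2: h = z + ψ = 176.05 + 68.02 = 244.07 m.
Total head at BH-3: h = 261.89 − 20.60 = 241.29 m.
Head difference: h(BH-2) − h(BH-3) = 244.07 − 241.29 = 2.78 m.
Hydraulic gradient: i = |Δh| / L = 2.78 / 1626 = 0.00171.
Flow is from higher to lower head: from BH-2 toward BH-3, i.e. toward the west.

i ≈ 0.00171; groundwater flows toward the west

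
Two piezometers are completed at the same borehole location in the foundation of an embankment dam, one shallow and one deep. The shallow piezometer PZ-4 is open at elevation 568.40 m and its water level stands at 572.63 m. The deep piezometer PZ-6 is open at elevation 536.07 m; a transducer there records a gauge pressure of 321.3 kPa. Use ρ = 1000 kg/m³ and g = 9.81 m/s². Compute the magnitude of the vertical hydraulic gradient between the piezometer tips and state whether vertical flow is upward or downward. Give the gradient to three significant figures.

|i_v| ≈ 0.118; vertical flow is downward

Total head at PZ-4: h = 572.63 m (water level in the standpipe).
Pressure head at PZ-6: ψ = P/(ρg) = 321.3×1000 / (1000 × 9.81) = 32.75 m.
Total head at PZ-6: h = z + ψ = 536.07 + 32.75 = 568.82 m.
Δh = h(PZ-4) − h(PZ-6) = 572.63 − 568.82 = 3.81 m.
Vertical separation Δz = 568.40 − 536.07 = 32.33 m.
|i_v| = |Δh| / Δz = 3.81 / 32.33 = 0.118.
Head is higher in the shallow piezometer, so vertical flow is downward (recharge condition).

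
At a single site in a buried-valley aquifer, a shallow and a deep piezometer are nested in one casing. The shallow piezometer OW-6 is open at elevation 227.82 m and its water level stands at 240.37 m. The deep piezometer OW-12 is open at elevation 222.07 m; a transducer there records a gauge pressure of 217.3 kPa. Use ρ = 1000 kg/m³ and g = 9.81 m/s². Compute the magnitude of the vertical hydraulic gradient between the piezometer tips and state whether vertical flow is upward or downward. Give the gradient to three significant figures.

|i_v| ≈ 0.670; vertical flow is upward

Total head at OW-6: h = 240.37 m (water level in the standpipe).
Pressure head at OW-12: ψ = P/(ρg) = 217.3×1000 / (1000 × 9.81) = 22.15 m.
Total head at OW-12: h = z + ψ = 222.07 + 22.15 = 244.22 m.
Δh = h(OW-6) − h(OW-12) = 240.37 − 244.22 = -3.85 m.
Vertical separation Δz = 227.82 − 222.07 = 5.75 m.
|i_v| = |Δh| / Δz = 3.85 / 5.75 = 0.670.
Head is higher in the deep piezometer, so vertical flow is upward (discharge condition).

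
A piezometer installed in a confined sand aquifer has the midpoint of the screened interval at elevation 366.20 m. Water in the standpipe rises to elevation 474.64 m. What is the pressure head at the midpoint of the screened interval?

Total head h = 474.64 m (the water-surface elevation in the piezometer).
Pressure head ψ = h − z = 474.64 − 366.20 = 108.44 m.

ψ ≈ 108.44 m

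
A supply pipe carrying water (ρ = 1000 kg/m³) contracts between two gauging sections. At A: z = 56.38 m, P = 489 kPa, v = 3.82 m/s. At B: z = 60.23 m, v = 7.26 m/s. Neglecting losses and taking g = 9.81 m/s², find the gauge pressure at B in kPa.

Pressure head at A: ψ₁ = P₁/(ρg) = 489×1000 / (1000 × 9.81) = 49.85 m.
Velocity heads: v₁²/2g = 3.82²/19.62 = 0.744 m; v₂²/2g = 7.26²/19.62 = 2.686 m.
Total head H = z₁ + ψ₁ + v₁²/2g = 56.38 + 49.85 + 0.744 = 106.97 m.
ψ₂ = H − z₂ − v₂²/2g = 106.97 − 60.23 − 2.686 = 44.05 m.
P₂ = ρgψ₂ = 1000 × 9.81 × 44.05 ≈ 432 kPa.

P₂ ≈ 432 kPa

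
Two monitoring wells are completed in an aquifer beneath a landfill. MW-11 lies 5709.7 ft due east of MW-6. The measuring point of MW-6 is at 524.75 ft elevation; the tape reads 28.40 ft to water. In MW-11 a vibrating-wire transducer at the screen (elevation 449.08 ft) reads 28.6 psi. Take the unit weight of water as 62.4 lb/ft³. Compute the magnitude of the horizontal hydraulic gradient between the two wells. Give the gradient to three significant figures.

i ≈ 0.00328

Total head at MW-6: h = 524.75 − 28.40 = 496.35 ft.
Pressure head at MW-11: ψ = 144·P/γ = 144 × 28.6 / 62.4 = 66.00 ft.
Total head at MW-11: h = z + ψ = 449.08 + 66.00 = 515.08 ft.
Head difference: h(MW-6) − h(MW-11) = 496.35 − 515.08 = -18.73 ft.
Hydraulic gradient: i = |Δh| / L = 18.73 / 5709.7 = 0.00328.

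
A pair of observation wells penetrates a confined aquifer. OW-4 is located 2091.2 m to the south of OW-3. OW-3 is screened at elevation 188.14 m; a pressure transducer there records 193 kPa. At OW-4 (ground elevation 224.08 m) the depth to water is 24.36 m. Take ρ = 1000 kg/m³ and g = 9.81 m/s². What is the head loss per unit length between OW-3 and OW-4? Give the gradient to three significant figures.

i ≈ 0.00387 m/m

Pressure head at OW-3: ψ = P/(ρg) = 193×1000 / (1000 × 9.81) = 19.67 m.
Total head at OW-3: h = z + ψ = 188.14 + 19.67 = 207.81 m.
Total head at OW-4: h = 224.08 − 24.36 = 199.72 m.
Head difference: h(OW-3) − h(OW-4) = 207.81 − 199.72 = 8.09 m.
Hydraulic gradient: i = |Δh| / L = 8.09 / 2091.2 = 0.00387.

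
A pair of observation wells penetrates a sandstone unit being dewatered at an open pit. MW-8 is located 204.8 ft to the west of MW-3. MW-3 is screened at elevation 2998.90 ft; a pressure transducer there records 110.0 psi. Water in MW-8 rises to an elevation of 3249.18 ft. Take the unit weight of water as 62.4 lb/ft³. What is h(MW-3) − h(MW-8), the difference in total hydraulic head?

Pressure head at MW-3: ψ = 144·P/γ = 144 × 110.0 / 62.4 = 253.85 ft.
Total head at MW-3: h = z + ψ = 2998.90 + 253.85 = 3252.75 ft.
Total head at MW-8: h = 3249.18 ft (water level in the piezometer is the total head).
Head difference: h(MW-3) − h(MW-8) = 3252.75 − 3249.18 = 3.57 ft.

Δh ≈ 3.57 ft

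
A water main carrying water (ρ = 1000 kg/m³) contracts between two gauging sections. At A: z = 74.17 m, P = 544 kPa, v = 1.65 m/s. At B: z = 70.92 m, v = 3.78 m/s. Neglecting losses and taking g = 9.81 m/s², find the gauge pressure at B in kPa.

Pressure head at A: ψ₁ = P₁/(ρg) = 544×1000 / (1000 × 9.81) = 55.45 m.
Velocity heads: v₁²/2g = 1.65²/19.62 = 0.139 m; v₂²/2g = 3.78²/19.62 = 0.728 m.
Total head H = z₁ + ψ₁ + v₁²/2g = 74.17 + 55.45 + 0.139 = 129.76 m.
ψ₂ = H − z₂ − v₂²/2g = 129.76 − 70.92 − 0.728 = 58.11 m.
P₂ = ρgψ₂ = 1000 × 9.81 × 58.11 ≈ 570 kPa.

P₂ ≈ 570 kPa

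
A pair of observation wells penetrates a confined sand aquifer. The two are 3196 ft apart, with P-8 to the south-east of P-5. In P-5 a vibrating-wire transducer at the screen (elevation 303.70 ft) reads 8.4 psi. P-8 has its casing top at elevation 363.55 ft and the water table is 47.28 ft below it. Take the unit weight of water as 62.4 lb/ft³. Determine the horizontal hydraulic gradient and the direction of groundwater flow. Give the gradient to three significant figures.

i ≈ 0.00213; groundwater flows toward the south-east

Pressure head at P-5: ψ = 144·P/γ = 144 × 8.4 / 62.4 = 19.38 ft.
Total head at P-5: h = z + ψ = 303.70 + 19.38 = 323.08 ft.
Total head at P-8: h = 363.55 − 47.28 = 316.27 ft.
Head difference: h(P-5) − h(P-8) = 323.08 − 316.27 = 6.81 ft.
Hydraulic gradient: i = |Δh| / L = 6.81 / 3196 = 0.00213.
Flow is from higher to lower head: from P-5 toward P-8, i.e. toward the south-east.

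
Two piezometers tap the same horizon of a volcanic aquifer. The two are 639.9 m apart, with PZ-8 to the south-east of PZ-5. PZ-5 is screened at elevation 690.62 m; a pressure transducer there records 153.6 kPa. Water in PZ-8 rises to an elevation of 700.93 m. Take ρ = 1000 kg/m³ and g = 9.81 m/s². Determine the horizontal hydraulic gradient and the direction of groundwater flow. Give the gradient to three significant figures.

Pressure head at PZ-5: ψ = P/(ρg) = 153.6×1000 / (1000 × 9.81) = 15.66 m.
Total head at PZ-5: h = z + ψ = 690.62 + 15.66 = 706.28 m.
Total head at PZ-8: h = 700.93 m (water level in the piezometer is the total head).
Head difference: h(PZ-5) − h(PZ-8) = 706.28 − 700.93 = 5.35 m.
Hydraulic gradient: i = |Δh| / L = 5.35 / 639.9 = 0.00836.
Flow is from higher to lower head: from PZ-5 toward PZ-8, i.e. toward the south-east.

i ≈ 0.00836; groundwater flows toward the south-east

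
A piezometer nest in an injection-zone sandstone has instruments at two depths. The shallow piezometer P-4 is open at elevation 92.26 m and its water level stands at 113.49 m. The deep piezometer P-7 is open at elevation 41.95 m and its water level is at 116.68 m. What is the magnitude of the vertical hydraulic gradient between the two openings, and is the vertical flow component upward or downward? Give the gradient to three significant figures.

|i_v| ≈ 0.0634; vertical flow is upward

Total head at P-4: h = 113.49 m (water level in the standpipe).
Total head at P-7: h = 116.68 m.
Δh = h(P-4) − h(P-7) = 113.49 − 116.68 = -3.19 m.
Vertical separation Δz = 92.26 − 41.95 = 50.31 m.
|i_v| = |Δh| / Δz = 3.19 / 50.31 = 0.0634.
Head is higher in the deep piezometer, so vertical flow is upward (discharge condition).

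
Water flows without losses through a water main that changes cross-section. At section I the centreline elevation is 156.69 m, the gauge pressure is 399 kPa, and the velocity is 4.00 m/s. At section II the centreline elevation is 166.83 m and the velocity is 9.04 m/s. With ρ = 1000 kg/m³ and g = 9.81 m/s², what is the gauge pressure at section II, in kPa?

P₂ ≈ 267 kPa

Pressure head at I: ψ₁ = P₁/(ρg) = 399×1000 / (1000 × 9.81) = 40.67 m.
Velocity heads: v₁²/2g = 4.00²/19.62 = 0.815 m; v₂²/2g = 9.04²/19.62 = 4.165 m.
Total head H = z₁ + ψ₁ + v₁²/2g = 156.69 + 40.67 + 0.815 = 198.18 m.
ψ₂ = H − z₂ − v₂²/2g = 198.18 − 166.83 − 4.165 = 27.18 m.
P₂ = ρgψ₂ = 1000 × 9.81 × 27.18 ≈ 267 kPa.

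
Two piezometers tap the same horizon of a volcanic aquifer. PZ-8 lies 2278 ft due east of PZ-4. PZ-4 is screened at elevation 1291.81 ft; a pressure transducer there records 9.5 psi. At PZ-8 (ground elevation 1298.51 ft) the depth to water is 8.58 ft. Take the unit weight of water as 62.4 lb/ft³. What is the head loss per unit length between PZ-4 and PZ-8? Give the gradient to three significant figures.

Pressure head at PZ-4: ψ = 144·P/γ = 144 × 9.5 / 62.4 = 21.92 ft.
Total head at PZ-4: h = z + ψ = 1291.81 + 21.92 = 1313.73 ft.
Total head at PZ-8: h = 1298.51 − 8.58 = 1289.93 ft.
Head difference: h(PZ-4) − h(PZ-8) = 1313.73 − 1289.93 = 23.80 ft.
Hydraulic gradient: i = |Δh| / L = 23.80 / 2278 = 0.0104.

i ≈ 0.0104 ft/ft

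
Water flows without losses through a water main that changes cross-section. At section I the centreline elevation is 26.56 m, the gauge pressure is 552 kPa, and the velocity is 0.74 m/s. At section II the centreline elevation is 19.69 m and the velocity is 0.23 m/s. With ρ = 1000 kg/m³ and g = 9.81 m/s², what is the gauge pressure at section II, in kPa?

Pressure head at I: ψ₁ = P₁/(ρg) = 552×1000 / (1000 × 9.81) = 56.27 m.
Velocity heads: v₁²/2g = 0.74²/19.62 = 0.028 m; v₂²/2g = 0.23²/19.62 = 0.003 m.
Total head H = z₁ + ψ₁ + v₁²/2g = 26.56 + 56.27 + 0.028 = 82.86 m.
ψ₂ = H − z₂ − v₂²/2g = 82.86 − 19.69 − 0.003 = 63.17 m.
P₂ = ρgψ₂ = 1000 × 9.81 × 63.17 ≈ 620 kPa.

P₂ ≈ 620 kPa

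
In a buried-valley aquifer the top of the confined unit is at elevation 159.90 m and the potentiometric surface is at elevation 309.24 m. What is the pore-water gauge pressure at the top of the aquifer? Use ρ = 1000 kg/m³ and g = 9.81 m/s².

P ≈ 1470 kPa

Pressure head at the aquifer top: ψ = h − z = 309.24 − 159.90 = 149.34 m.
P = ρgψ = 1000 × 9.81 × 149.34 = 1465025 Pa ≈ 1470 kPa.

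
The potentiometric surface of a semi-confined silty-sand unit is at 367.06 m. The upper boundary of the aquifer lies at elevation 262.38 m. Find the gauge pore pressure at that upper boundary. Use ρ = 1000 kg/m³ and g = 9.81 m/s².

P ≈ 1030 kPa

Pressure head at the aquifer top: ψ = h − z = 367.06 − 262.38 = 104.68 m.
P = ρgψ = 1000 × 9.81 × 104.68 = 1026911 Pa ≈ 1030 kPa.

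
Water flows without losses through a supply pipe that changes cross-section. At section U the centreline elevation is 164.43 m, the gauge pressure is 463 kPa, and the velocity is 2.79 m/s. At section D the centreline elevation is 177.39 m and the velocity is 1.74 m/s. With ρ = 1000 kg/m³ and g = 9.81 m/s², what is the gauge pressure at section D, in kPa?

Pressure head at U: ψ₁ = P₁/(ρg) = 463×1000 / (1000 × 9.81) = 47.20 m.
Velocity heads: v₁²/2g = 2.79²/19.62 = 0.397 m; v₂²/2g = 1.74²/19.62 = 0.154 m.
Total head H = z₁ + ψ₁ + v₁²/2g = 164.43 + 47.20 + 0.397 = 212.03 m.
ψ₂ = H − z₂ − v₂²/2g = 212.03 − 177.39 − 0.154 = 34.49 m.
P₂ = ρgψ₂ = 1000 × 9.81 × 34.49 ≈ 338 kPa.

P₂ ≈ 338 kPa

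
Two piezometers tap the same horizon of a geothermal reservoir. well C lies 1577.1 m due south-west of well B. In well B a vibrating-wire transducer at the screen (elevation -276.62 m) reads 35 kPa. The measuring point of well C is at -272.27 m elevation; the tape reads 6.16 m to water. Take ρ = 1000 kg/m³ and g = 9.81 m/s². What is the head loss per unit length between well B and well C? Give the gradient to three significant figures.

Pressure head at well B: ψ = P/(ρg) = 35×1000 / (1000 × 9.81) = 3.57 m.
Total head at well B: h = z + ψ = -276.62 + 3.57 = -273.05 m.
Total head at well C: h = -272.27 − 6.16 = -278.43 m.
Head difference: h(well B) − h(well C) = -273.05 − (-278.43) = 5.38 m.
Hydraulic gradient: i = |Δh| / L = 5.38 / 1577.1 = 0.00341.

i ≈ 0.00341 m/m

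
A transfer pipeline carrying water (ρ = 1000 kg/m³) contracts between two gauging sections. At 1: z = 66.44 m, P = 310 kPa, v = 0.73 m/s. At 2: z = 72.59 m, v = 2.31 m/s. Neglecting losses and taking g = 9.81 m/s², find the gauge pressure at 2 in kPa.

P₂ ≈ 247 kPa

Pressure head at 1: ψ₁ = P₁/(ρg) = 310×1000 / (1000 × 9.81) = 31.60 m.
Velocity heads: v₁²/2g = 0.73²/19.62 = 0.027 m; v₂²/2g = 2.31²/19.62 = 0.272 m.
Total head H = z₁ + ψ₁ + v₁²/2g = 66.44 + 31.60 + 0.027 = 98.07 m.
ψ₂ = H − z₂ − v₂²/2g = 98.07 − 72.59 − 0.272 = 25.21 m.
P₂ = ρgψ₂ = 1000 × 9.81 × 25.21 ≈ 247 kPa.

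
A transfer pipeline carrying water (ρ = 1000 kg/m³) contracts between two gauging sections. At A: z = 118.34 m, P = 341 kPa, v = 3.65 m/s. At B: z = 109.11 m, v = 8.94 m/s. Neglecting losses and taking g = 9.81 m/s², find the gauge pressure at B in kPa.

Pressure head at A: ψ₁ = P₁/(ρg) = 341×1000 / (1000 × 9.81) = 34.76 m.
Velocity heads: v₁²/2g = 3.65²/19.62 = 0.679 m; v₂²/2g = 8.94²/19.62 = 4.074 m.
Total head H = z₁ + ψ₁ + v₁²/2g = 118.34 + 34.76 + 0.679 = 153.78 m.
ψ₂ = H − z₂ − v₂²/2g = 153.78 − 109.11 − 4.074 = 40.60 m.
P₂ = ρgψ₂ = 1000 × 9.81 × 40.60 ≈ 398 kPa.

P₂ ≈ 398 kPa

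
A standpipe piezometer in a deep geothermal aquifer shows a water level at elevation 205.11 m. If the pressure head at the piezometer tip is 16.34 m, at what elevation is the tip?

z = h − ψ = 205.11 − 16.34 = 188.77 m.

z ≈ 188.77 m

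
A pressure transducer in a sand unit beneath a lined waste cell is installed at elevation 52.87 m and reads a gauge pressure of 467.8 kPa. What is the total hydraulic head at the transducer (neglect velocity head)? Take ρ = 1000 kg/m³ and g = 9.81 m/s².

h ≈ 100.56 m

ψ = P/(ρg) = 467.8×1000 / (1000 × 9.81) = 47.69 m.
h = z + ψ = 52.87 + 47.69 = 100.56 m.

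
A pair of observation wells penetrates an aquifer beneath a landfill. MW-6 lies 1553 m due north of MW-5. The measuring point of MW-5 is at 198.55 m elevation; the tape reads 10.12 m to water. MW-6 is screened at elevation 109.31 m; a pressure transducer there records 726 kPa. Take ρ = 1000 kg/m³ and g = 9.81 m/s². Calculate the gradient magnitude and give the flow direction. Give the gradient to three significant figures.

i ≈ 0.00329; groundwater flows toward the north

Total head at MW-5: h = 198.55 − 10.12 = 188.43 m.
Pressure head at MW-6: ψ = P/(ρg) = 726×1000 / (1000 × 9.81) = 74.01 m.
Total head at MW-6: h = z + ψ = 109.31 + 74.01 = 183.32 m.
Head difference: h(MW-5) − h(MW-6) = 188.43 − 183.32 = 5.11 m.
Hydraulic gradient: i = |Δh| / L = 5.11 / 1553 = 0.00329.
Flow is from higher to lower head: from MW-5 toward MW-6, i.e. toward the north.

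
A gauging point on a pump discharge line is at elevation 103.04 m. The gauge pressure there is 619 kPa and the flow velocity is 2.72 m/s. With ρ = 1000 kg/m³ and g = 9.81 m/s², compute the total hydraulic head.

Pressure head ψ = P/(ρg) = 619×1000 / (1000 × 9.81) = 63.10 m.
Velocity head = v²/(2g) = 2.72² / (2 × 9.81) = 0.377 m.
h = z + ψ + v²/(2g) = 103.04 + 63.10 + 0.377 = 166.52 m.

h ≈ 166.52 m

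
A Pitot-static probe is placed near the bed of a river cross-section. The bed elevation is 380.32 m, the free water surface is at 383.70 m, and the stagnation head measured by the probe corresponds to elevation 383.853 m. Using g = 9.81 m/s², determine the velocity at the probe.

v ≈ 1.73 m/s

Near the bed, under hydrostatic conditions, the piezometric head (z + ψ) equals the free-surface elevation, 383.70 m.
Velocity head = total − piezometric = 383.853 − 383.70 = 0.153 m.
v = √(2g·h_v) = √(2 × 9.81 × 0.153) = 1.73 m/s.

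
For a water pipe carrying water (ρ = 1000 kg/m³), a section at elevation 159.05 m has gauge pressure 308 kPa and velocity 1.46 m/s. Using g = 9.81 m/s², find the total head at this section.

h ≈ 190.56 m

Pressure head ψ = P/(ρg) = 308×1000 / (1000 × 9.81) = 31.40 m.
Velocity head = v²/(2g) = 1.46² / (2 × 9.81) = 0.109 m.
h = z + ψ + v²/(2g) = 159.05 + 31.40 + 0.109 = 190.56 m.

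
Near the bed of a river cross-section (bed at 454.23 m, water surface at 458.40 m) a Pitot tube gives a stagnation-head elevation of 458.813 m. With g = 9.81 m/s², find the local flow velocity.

v ≈ 2.85 m/s

Near the bed, under hydrostatic conditions, the piezometric head (z + ψ) equals the free-surface elevation, 458.40 m.
Velocity head = total − piezometric = 458.813 − 458.40 = 0.413 m.
v = √(2g·h_v) = √(2 × 9.81 × 0.413) = 2.85 m/s.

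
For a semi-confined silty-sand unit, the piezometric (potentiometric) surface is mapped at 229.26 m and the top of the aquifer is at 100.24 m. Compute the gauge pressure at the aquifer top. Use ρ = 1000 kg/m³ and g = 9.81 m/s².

P ≈ 1270 kPa

Pressure head at the aquifer top: ψ = h − z = 229.26 − 100.24 = 129.02 m.
P = ρgψ = 1000 × 9.81 × 129.02 = 1265686 Pa ≈ 1270 kPa.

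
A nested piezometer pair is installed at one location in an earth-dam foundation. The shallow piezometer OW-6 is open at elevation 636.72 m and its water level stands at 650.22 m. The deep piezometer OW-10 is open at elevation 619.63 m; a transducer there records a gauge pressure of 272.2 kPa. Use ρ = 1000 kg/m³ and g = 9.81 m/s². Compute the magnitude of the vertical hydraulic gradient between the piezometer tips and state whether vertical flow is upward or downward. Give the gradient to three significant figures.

|i_v| ≈ 0.166; vertical flow is downward

Total head at OW-6: h = 650.22 m (water level in the standpipe).
Pressure head at OW-10: ψ = P/(ρg) = 272.2×1000 / (1000 × 9.81) = 27.75 m.
Total head at OW-10: h = z + ψ = 619.63 + 27.75 = 647.38 m.
Δh = h(OW-6) − h(OW-10) = 650.22 − 647.38 = 2.84 m.
Vertical separation Δz = 636.72 − 619.63 = 17.09 m.
|i_v| = |Δh| / Δz = 2.84 / 17.09 = 0.166.
Head is higher in the shallow piezometer, so vertical flow is downward (recharge condition).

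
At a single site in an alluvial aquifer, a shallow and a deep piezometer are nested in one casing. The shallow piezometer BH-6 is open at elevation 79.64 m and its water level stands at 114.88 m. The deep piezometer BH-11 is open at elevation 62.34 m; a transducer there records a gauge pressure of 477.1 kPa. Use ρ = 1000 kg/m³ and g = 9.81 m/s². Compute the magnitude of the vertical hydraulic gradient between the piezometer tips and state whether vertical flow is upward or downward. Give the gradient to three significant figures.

Total head at BH-6: h = 114.88 m (water level in the standpipe).
Pressure head at BH-11: ψ = P/(ρg) = 477.1×1000 / (1000 × 9.81) = 48.63 m.
Total head at BH-11: h = z + ψ = 62.34 + 48.63 = 110.97 m.
Δh = h(BH-6) − h(BH-11) = 114.88 − 110.97 = 3.91 m.
Vertical separation Δz = 79.64 − 62.34 = 17.30 m.
|i_v| = |Δh| / Δz = 3.91 / 17.30 = 0.226.
Head is higher in the shallow piezometer, so vertical flow is downward (recharge condition).

|i_v| ≈ 0.226; vertical flow is downward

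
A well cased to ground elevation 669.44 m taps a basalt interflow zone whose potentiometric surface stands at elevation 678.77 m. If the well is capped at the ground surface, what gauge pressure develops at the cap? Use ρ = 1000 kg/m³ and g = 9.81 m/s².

Head above the cap: Δh = 678.77 − 669.44 = 9.33 m.
P = ρgΔh = 1000 × 9.81 × 9.33 = 91527 Pa ≈ 91.5 kPa.

P ≈ 91.5 kPa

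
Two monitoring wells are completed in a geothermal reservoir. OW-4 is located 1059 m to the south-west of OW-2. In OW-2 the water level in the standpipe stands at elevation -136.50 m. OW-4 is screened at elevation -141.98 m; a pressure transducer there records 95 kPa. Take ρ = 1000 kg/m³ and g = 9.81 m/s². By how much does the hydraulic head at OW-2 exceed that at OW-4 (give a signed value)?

Total head at OW-2: h = -136.50 m (water level in the piezometer is the total head).
Pressure head at OW-4: ψ = P/(ρg) = 95×1000 / (1000 × 9.81) = 9.68 m.
Total head at OW-4: h = z + ψ = -141.98 + 9.68 = -132.30 m.
Head difference: h(OW-2) − h(OW-4) = -136.50 − (-132.30) = -4.20 m.

Δh ≈ -4.20 m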